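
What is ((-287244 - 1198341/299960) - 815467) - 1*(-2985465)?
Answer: 564749691499/299960 ≈ 1.8828e+6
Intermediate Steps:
((-287244 - 1198341/299960) - 815467) - 1*(-2985465) = ((-287244 - 1198341*1/299960) - 815467) + 2985465 = ((-287244 - 1198341/299960) - 815467) + 2985465 = (-86162908581/299960 - 815467) + 2985465 = -330770389901/299960 + 2985465 = 564749691499/299960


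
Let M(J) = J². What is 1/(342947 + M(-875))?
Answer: 1/1108572 ≈ 9.0206e-7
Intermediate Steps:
1/(342947 + M(-875)) = 1/(342947 + (-875)²) = 1/(342947 + 765625) = 1/1108572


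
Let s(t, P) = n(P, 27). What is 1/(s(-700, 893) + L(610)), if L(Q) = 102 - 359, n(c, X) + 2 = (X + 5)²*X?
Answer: 1/27389 ≈ 3.6511e-5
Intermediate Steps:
n(c, X) = -2 + X*(5 + X)² (n(c, X) = -2 + (X + 5)²*X = -2 + (5 + X)²*X = -2 + X*(5 + X)²)
s(t, P) = 27646 (s(t, P) = -2 + 27*(5 + 27)² = -2 + 27*32² = -2 + 27*1024 = -2 + 27648 = 27646)
L(Q) = -257
1/(s(-700, 893) + L(610)) = 1/(27646 - 257) = 1/27389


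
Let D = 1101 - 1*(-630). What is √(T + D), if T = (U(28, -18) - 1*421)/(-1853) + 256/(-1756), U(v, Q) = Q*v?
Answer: 22*√2367119825305/813467 ≈ 41.610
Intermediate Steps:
D = 1731 (D = 1101 + 630 = 1731)
T = 287483/813467 (T = (-18*28 - 1*421)/(-1853) + 256/(-1756) = (-504 - 421)*(-1/1853) + 256*(-1/1756) = -925*(-1/1853) - 64/439 = 925/1853 - 64/439 = 287483/813467 ≈ 0.35340)
√(T + D) = √(287483/813467 + 1731) = √(1408398860/813467) = 22*√2367119825305/813467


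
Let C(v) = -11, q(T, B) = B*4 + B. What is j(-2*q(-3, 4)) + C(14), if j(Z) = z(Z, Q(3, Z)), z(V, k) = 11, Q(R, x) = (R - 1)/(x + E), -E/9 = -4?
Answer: 0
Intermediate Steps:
E = 36 (E = -9*(-4) = 36)
Q(R, x) = (-1 + R)/(36 + x) (Q(R, x) = (R - 1)/(x + 36) = (-1 + R)/(36 + x))
q(T, B) = 5*B (q(T, B) = 4*B + B = 5*B)
j(Z) = 11
j(-2*q(-3, 4)) + C(14) = 11 - 11 = 0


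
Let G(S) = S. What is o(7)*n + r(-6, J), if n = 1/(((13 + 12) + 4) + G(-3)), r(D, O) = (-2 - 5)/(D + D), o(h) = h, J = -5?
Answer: 133/156 ≈ 0.85256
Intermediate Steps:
r(D, O) = -7/(2*D) (r(D, O) = -7*1/(2*D) = -7/(2*D))
n = 1/26 (n = 1/(((13 + 12) + 4) - 3) = 1/((25 + 4) - 3) = 1/(29 - 3) = 1/26 ≈ 0.038462)
o(7)*n + r(-6, J) = 7*(1/26) - 7/2/(-6) = 7/26 - 7/2*(-⅙) = 7/26 + 7/12 = 133/156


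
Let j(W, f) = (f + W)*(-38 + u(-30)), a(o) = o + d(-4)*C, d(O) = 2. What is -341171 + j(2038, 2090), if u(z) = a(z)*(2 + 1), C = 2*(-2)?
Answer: -968627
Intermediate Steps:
C = -4
a(o) = -8 + o (a(o) = o + 2*(-4) = o - 8 = -8 + o)
u(z) = -24 + 3*z (u(z) = (-8 + z)*(2 + 1) = (-8 + z)*3 = -24 + 3*z)
j(W, f) = -152*W - 152*f (j(W, f) = (f + W)*(-38 + (-24 + 3*(-30))) = (W + f)*(-38 + (-24 - 90)) = (W + f)*(-38 - 114) = (W + f)*(-152) = -152*W - 152*f)
-341171 + j(2038, 2090) = -341171 + (-152*2038 - 152*2090) = -341171 + (-309776 - 317680) = -341171 - 627456 = -968627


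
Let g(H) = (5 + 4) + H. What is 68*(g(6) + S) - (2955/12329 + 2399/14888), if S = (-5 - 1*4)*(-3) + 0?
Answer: 524157086801/183554152 ≈ 2855.6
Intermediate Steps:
g(H) = 9 + H
S = 27 (S = (-5 - 4)*(-3) + 0 = -9*(-3) + 0 = 27 + 0 = 27)
68*(g(6) + S) - (2955/12329 + 2399/14888) = 68*((9 + 6) + 27) - (2955/12329 + 2399/14888) = 68*(15 + 27) - (2955*(1/12329) + 2399*(1/14888)) = 68*42 - (2955/12329 + 2399/14888) = 2856 - 1*73571311/183554152 = 2856 - 73571311/183554152 = 524157086801/183554152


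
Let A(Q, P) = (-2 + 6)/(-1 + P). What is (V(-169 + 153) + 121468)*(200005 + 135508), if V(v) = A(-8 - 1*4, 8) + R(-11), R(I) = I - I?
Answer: 285279993640/7 ≈ 4.0754e+10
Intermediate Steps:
A(Q, P) = 4/(-1 + P)
R(I) = 0
V(v) = 4/7 (V(v) = 4/(-1 + 8) + 0 = 4/7 + 0 = 4/7)
(V(-169 + 153) + 121468)*(200005 + 135508) = (4/7 + 121468)*(200005 + 135508) = (850280/7)*335513 = 285279993640/7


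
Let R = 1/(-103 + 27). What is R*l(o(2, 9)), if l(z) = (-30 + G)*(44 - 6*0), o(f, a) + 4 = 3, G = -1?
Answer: 341/19 ≈ 17.947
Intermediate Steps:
o(f, a) = -1 (o(f, a) = -4 + 3 = -1)
l(z) = -1364 (l(z) = (-30 - 1)*(44 - 6*0) = -31*(44 + 0) = -31*44 = -1364)
R = -1/76 (R = 1/(-76) = -1/76 ≈ -0.013158)
R*l(o(2, 9)) = -1/76*(-1364) = 341/19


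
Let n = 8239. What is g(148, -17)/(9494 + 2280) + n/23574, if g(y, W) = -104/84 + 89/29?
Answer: 1641748069/4695394669 ≈ 0.34965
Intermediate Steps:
g(y, W) = 1115/609 (g(y, W) = -104*1/84 + 89*(1/29) = -26/21 + 89/29 = 1115/609)
g(148, -17)/(9494 + 2280) + n/23574 = 1115/(609*(9494 + 2280)) + 8239/23574 = (1115/609)/11774 + 8239*(1/23574) = (1115/609)*(1/11774) + 8239/23574 = 1115/7170366 + 8239/23574 = 1641748069/4695394669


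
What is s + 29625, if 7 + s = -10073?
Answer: 19545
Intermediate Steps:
s = -10080 (s = -7 - 10073 = -10080)
s + 29625 = -10080 + 29625 = 19545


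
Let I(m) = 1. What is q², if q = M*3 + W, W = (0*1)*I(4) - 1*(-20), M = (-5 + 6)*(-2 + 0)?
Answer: 196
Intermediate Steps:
M = -2 (M = 1*(-2) = -2)
W = 20 (W = (0*1)*1 - 1*(-20) = 0*1 + 20 = 0 + 20 = 20)
q = 14 (q = -2*3 + 20 = -6 + 20 = 14)
q² = 14² = 196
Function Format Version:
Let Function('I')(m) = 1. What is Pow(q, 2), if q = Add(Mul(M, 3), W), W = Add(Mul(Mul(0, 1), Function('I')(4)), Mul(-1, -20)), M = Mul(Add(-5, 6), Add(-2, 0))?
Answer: 196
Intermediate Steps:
M = -2 (M = Mul(1, -2) = -2)
W = 20 (W = Add(Mul(Mul(0, 1), 1), Mul(-1, -20)) = Add(Mul(0, 1), 20) = Add(0, 20) = 20)
q = 14 (q = Add(Mul(-2, 3), 20) = Add(-6, 20) = 14)
Pow(q, 2) = Pow(14, 2) = 196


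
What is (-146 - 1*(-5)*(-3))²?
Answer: 25921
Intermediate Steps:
(-146 - 1*(-5)*(-3))² = (-146 + 5*(-3))² = (-146 - 15)² = (-161)² = 25921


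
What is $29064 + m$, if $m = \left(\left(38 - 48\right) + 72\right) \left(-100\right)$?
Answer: $22864$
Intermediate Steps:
$m = -6200$ ($m = \left(\left(38 - 48\right) + 72\right) \left(-100\right) = \left(-10 + 72\right) \left(-100\right) = 62 \left(-100\right) = -6200$)
$29064 + m = 29064 - 6200 = 22864$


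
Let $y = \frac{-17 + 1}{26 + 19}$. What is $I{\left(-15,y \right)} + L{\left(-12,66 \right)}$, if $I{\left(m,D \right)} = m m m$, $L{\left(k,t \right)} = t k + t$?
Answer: $-4101$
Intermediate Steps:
$L{\left(k,t \right)} = t + k t$ ($L{\left(k,t \right)} = k t + t = t + k t$)
$y = - \frac{16}{45} \approx -0.35556$
$I{\left(m,D \right)} = m^{3}$ ($I{\left(m,D \right)} = m^{2} m = m^{3}$)
$I{\left(-15,y \right)} + L{\left(-12,66 \right)} = \left(-15\right)^{3} + 66 \left(1 - 12\right) = -3375 + 66 \left(-11\right) = -3375 - 726 = -4101$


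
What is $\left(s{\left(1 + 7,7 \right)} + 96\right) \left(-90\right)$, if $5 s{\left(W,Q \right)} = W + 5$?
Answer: $-8874$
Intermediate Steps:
$s{\left(W,Q \right)} = 1 + \frac{W}{5}$ ($s{\left(W,Q \right)} = \frac{W + 5}{5} = \frac{5 + W}{5} = 1 + \frac{W}{5}$)
$\left(s{\left(1 + 7,7 \right)} + 96\right) \left(-90\right) = \left(\left(1 + \frac{1 + 7}{5}\right) + 96\right) \left(-90\right) = \left(\left(1 + \frac{1}{5} \cdot 8\right) + 96\right) \left(-90\right) = \left(\left(1 + \frac{8}{5}\right) + 96\right) \left(-90\right) = \left(\frac{13}{5} + 96\right) \left(-90\right) = \frac{493}{5} \left(-90\right) = -8874$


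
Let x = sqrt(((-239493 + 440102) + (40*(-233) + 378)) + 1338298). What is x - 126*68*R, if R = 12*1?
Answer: -102816 + sqrt(1529965) ≈ -1.0158e+5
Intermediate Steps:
R = 12
x = sqrt(1529965) (x = sqrt((200609 + (-9320 + 378)) + 1338298) = sqrt((200609 - 8942) + 1338298) = sqrt(191667 + 1338298) = sqrt(1529965) ≈ 1236.9)
x - 126*68*R = sqrt(1529965) - 126*68*12 = sqrt(1529965) - 8568*12 = sqrt(1529965) - 1*102816 = sqrt(1529965) - 102816 = -102816 + sqrt(1529965)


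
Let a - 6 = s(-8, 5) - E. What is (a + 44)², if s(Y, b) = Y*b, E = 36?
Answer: 676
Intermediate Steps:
a = -70 (a = 6 + (-8*5 - 1*36) = 6 + (-40 - 36) = 6 - 76 = -70)
(a + 44)² = (-70 + 44)² = (-26)² = 676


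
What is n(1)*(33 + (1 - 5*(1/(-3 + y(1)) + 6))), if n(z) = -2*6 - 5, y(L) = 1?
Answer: -221/2 ≈ -110.50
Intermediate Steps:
n(z) = -17 (n(z) = -12 - 5 = -17)
n(1)*(33 + (1 - 5*(1/(-3 + y(1)) + 6))) = -17*(33 + (1 - 5*(1/(-3 + 1) + 6))) = -17*(33 + (1 - 5*(1/(-2) + 6))) = -17*(33 + (1 - 5*(-½ + 6))) = -17*(33 + (1 - 5*11/2)) = -17*(33 + (1 - 55/2)) = -17*(33 - 53/2) = -17*13/2 = -221/2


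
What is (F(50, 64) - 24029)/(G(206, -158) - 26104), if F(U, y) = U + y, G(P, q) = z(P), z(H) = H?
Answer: 23915/25898 ≈ 0.92343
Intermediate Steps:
G(P, q) = P
(F(50, 64) - 24029)/(G(206, -158) - 26104) = ((50 + 64) - 24029)/(206 - 26104) = (114 - 24029)/(-25898) = -23915*(-1/25898) = 23915/25898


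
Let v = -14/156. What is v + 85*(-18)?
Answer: -119347/78 ≈ -1530.1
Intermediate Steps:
v = -7/78 (v = -14*1/156 = -7/78 ≈ -0.089744)
v + 85*(-18) = -7/78 + 85*(-18) = -7/78 - 1530 = -119347/78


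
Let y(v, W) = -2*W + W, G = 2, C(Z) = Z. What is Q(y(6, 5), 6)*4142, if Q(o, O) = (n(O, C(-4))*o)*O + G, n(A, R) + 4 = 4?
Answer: 8284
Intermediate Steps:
n(A, R) = 0 (n(A, R) = -4 + 4 = 0)
y(v, W) = -W
Q(o, O) = 2 (Q(o, O) = (0*o)*O + 2 = 0*O + 2 = 0 + 2 = 2)
Q(y(6, 5), 6)*4142 = 2*4142 = 8284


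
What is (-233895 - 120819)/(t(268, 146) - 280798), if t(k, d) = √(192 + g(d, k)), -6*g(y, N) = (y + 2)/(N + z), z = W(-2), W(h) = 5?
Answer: 40787421035634/32288058052651 + 532071*√14302834/32288058052651 ≈ 1.2633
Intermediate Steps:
z = 5
g(y, N) = -(2 + y)/(6*(5 + N)) (g(y, N) = -(y + 2)/(6*(N + 5)) = -(2 + y)/(6*(5 + N)))
t(k, d) = √(192 + (-2 - d)/(6*(5 + k)))
(-233895 - 120819)/(t(268, 146) - 280798) = (-233895 - 120819)/(√6*√((5758 - 1*146 + 1152*268)/(5 + 268))/6 - 280798) = -354714/(√6*√((5758 - 146 + 308736)/273)/6 - 280798) = -354714/(√6*√((1/273)*314348)/6 - 280798) = -354714/(√6*√(314348/273)/6 - 280798) = -354714/(√6*(2*√21454251/273)/6 - 280798) = -354714/(√14302834/273 - 280798) = -354714/(-280798 + √14302834/273)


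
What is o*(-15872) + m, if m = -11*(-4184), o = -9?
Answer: 188872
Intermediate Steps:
m = 46024
o*(-15872) + m = -9*(-15872) + 46024 = 142848 + 46024 = 188872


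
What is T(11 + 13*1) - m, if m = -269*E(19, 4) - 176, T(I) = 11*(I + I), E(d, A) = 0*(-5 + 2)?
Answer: 704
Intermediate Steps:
E(d, A) = 0 (E(d, A) = 0*(-3) = 0)
T(I) = 22*I (T(I) = 11*(2*I) = 22*I)
m = -176 (m = -269*0 - 176 = 0 - 176 = -176)
T(11 + 13*1) - m = 22*(11 + 13*1) - 1*(-176) = 22*(11 + 13) + 176 = 22*24 + 176 = 528 + 176 = 704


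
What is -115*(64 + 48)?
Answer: -12880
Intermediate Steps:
-115*(64 + 48) = -115*112 = -12880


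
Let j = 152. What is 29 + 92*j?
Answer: 14013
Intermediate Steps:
29 + 92*j = 29 + 92*152 = 29 + 13984 = 14013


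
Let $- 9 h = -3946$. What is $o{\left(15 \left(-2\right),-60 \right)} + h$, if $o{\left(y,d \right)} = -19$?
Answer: $\frac{3775}{9} \approx 419.44$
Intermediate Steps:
$h = \frac{3946}{9}$ ($h = \left(- \frac{1}{9}\right) \left(-3946\right) = \frac{3946}{9} \approx 438.44$)
$o{\left(15 \left(-2\right),-60 \right)} + h = -19 + \frac{3946}{9} = \frac{3775}{9}$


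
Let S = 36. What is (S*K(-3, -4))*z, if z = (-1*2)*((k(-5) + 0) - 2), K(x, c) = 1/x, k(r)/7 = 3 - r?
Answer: 1296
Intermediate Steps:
k(r) = 21 - 7*r (k(r) = 7*(3 - r) = 21 - 7*r)
z = -108 (z = (-1*2)*(((21 - 7*(-5)) + 0) - 2) = -2*(((21 + 35) + 0) - 2) = -2*((56 + 0) - 2) = -2*(56 - 2) = -2*54 = -108)
(S*K(-3, -4))*z = (36/(-3))*(-108) = (36*(-⅓))*(-108) = -12*(-108) = 1296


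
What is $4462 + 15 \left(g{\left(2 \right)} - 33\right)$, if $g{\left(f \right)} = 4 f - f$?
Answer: $4057$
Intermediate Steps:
$g{\left(f \right)} = 3 f$
$4462 + 15 \left(g{\left(2 \right)} - 33\right) = 4462 + 15 \left(3 \cdot 2 - 33\right) = 4462 + 15 \left(6 - 33\right) = 4462 + 15 \left(-27\right) = 4462 - 405 = 4057$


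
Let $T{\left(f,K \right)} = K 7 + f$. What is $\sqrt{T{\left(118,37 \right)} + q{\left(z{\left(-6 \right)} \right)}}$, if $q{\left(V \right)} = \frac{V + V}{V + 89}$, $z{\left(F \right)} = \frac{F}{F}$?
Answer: $\frac{\sqrt{84830}}{15} \approx 19.417$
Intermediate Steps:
$T{\left(f,K \right)} = f + 7 K$ ($T{\left(f,K \right)} = 7 K + f = f + 7 K$)
$z{\left(F \right)} = 1$
$q{\left(V \right)} = \frac{2 V}{89 + V}$
$\sqrt{T{\left(118,37 \right)} + q{\left(z{\left(-6 \right)} \right)}} = \sqrt{\left(118 + 7 \cdot 37\right) + 2 \cdot 1 \frac{1}{89 + 1}} = \sqrt{\left(118 + 259\right) + 2 \cdot 1 \cdot \frac{1}{90}} = \sqrt{377 + 2 \cdot 1 \cdot \frac{1}{90}} = \sqrt{377 + \frac{1}{45}} = \sqrt{\frac{16966}{45}} = \frac{\sqrt{84830}}{15}$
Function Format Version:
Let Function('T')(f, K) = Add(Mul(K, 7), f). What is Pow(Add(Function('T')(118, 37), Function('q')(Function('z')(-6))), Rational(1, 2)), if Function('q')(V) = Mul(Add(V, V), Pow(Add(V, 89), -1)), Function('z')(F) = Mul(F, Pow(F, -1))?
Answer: Mul(Rational(1, 15), Pow(84830, Rational(1, 2))) ≈ 19.417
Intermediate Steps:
Function('T')(f, K) = Add(f, Mul(7, K)) (Function('T')(f, K) = Add(Mul(7, K), f) = Add(f, Mul(7, K)))
Function('z')(F) = 1
Function('q')(V) = Mul(2, V, Pow(Add(89, V), -1)) (Function('q')(V) = Mul(Mul(2, V), Pow(Add(89, V), -1)) = Mul(2, V, Pow(Add(89, V), -1)))
Pow(Add(Function('T')(118, 37), Function('q')(Function('z')(-6))), Rational(1, 2)) = Pow(Add(Add(118, Mul(7, 37)), Mul(2, 1, Pow(Add(89, 1), -1))), Rational(1, 2)) = Pow(Add(Add(118, 259), Mul(2, 1, Pow(90, -1))), Rational(1, 2)) = Pow(Add(377, Mul(2, 1, Rational(1, 90))), Rational(1, 2)) = Pow(Add(377, Rational(1, 45)), Rational(1, 2)) = Pow(Rational(16966, 45), Rational(1, 2)) = Mul(Rational(1, 15), Pow(84830, Rational(1, 2)))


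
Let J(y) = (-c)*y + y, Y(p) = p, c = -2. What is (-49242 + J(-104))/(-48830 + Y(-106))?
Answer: 8259/8156 ≈ 1.0126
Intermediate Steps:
J(y) = 3*y (J(y) = (-1*(-2))*y + y = 2*y + y = 3*y)
(-49242 + J(-104))/(-48830 + Y(-106)) = (-49242 + 3*(-104))/(-48830 - 106) = (-49242 - 312)/(-48936) = -49554*(-1/48936) = 8259/8156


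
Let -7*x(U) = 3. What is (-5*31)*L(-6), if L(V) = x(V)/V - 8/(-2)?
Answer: -8835/14 ≈ -631.07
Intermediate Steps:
x(U) = -3/7 (x(U) = -1/7*3 = -3/7)
L(V) = 4 - 3/(7*V) (L(V) = -3/(7*V) - 8/(-2) = -3/(7*V) - 8*(-1/2) = -3/(7*V) + 4 = 4 - 3/(7*V))
(-5*31)*L(-6) = (-5*31)*(4 - 3/7/(-6)) = -155*(4 - 3/7*(-1/6)) = -155*(4 + 1/14) = -155*57/14 = -8835/14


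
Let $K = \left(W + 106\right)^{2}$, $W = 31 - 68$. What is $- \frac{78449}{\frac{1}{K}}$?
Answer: $-373495689$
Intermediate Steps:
$W = -37$ ($W = 31 - 68 = -37$)
$K = 4761$ ($K = \left(-37 + 106\right)^{2} = 69^{2} = 4761$)
$- \frac{78449}{\frac{1}{K}} = - \frac{78449}{\frac{1}{4761}} = - 78449 \frac{1}{\frac{1}{4761}} = \left(-78449\right) 4761 = -373495689$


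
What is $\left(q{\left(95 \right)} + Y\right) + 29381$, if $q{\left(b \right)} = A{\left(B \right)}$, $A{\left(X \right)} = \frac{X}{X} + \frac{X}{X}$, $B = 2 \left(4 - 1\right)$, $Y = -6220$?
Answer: $23163$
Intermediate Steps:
$B = 6$ ($B = 2 \cdot 3 = 6$)
$A{\left(X \right)} = 2$ ($A{\left(X \right)} = 1 + 1 = 2$)
$q{\left(b \right)} = 2$
$\left(q{\left(95 \right)} + Y\right) + 29381 = \left(2 - 6220\right) + 29381 = -6218 + 29381 = 23163$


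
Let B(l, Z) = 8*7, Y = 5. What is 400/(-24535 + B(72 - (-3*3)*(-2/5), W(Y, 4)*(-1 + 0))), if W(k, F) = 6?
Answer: -400/24479 ≈ -0.016341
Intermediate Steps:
B(l, Z) = 56
400/(-24535 + B(72 - (-3*3)*(-2/5), W(Y, 4)*(-1 + 0))) = 400/(-24535 + 56) = 400/(-24479) = -1/24479*400 = -400/24479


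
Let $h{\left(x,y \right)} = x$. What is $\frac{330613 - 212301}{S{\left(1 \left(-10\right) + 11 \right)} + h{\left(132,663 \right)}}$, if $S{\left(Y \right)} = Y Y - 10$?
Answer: $\frac{118312}{123} \approx 961.89$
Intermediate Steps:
$S{\left(Y \right)} = -10 + Y^{2}$ ($S{\left(Y \right)} = Y^{2} - 10 = -10 + Y^{2}$)
$\frac{330613 - 212301}{S{\left(1 \left(-10\right) + 11 \right)} + h{\left(132,663 \right)}} = \frac{330613 - 212301}{\left(-10 + \left(1 \left(-10\right) + 11\right)^{2}\right) + 132} = \frac{118312}{\left(-10 + \left(-10 + 11\right)^{2}\right) + 132} = \frac{118312}{\left(-10 + 1^{2}\right) + 132} = \frac{118312}{\left(-10 + 1\right) + 132} = \frac{118312}{-9 + 132} = \frac{118312}{123}$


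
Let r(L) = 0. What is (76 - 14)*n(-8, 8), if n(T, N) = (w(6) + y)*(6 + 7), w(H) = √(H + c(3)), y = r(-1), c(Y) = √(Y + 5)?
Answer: 806*√(6 + 2*√2) ≈ 2394.8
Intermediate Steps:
c(Y) = √(5 + Y)
y = 0
w(H) = √(H + 2*√2) (w(H) = √(H + √(5 + 3)) = √(H + √8) = √(H + 2*√2))
n(T, N) = 13*√(6 + 2*√2) (n(T, N) = (√(6 + 2*√2) + 0)*(6 + 7) = √(6 + 2*√2)*13 = 13*√(6 + 2*√2))
(76 - 14)*n(-8, 8) = (76 - 14)*(13*√(6 + 2*√2)) = 62*(13*√(6 + 2*√2)) = 806*√(6 + 2*√2)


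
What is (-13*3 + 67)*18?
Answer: 504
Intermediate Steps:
(-13*3 + 67)*18 = (-39 + 67)*18 = 28*18 = 504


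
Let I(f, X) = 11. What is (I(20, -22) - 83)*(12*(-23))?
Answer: 19872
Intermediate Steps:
(I(20, -22) - 83)*(12*(-23)) = (11 - 83)*(12*(-23)) = -72*(-276) = 19872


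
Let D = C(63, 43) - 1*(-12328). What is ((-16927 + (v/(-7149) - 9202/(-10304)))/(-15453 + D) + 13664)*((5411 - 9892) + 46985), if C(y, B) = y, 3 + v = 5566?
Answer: 16957918488088457/29186984 ≈ 5.8101e+8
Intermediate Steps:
v = 5563 (v = -3 + 5566 = 5563)
D = 12391 (D = 63 - 1*(-12328) = 63 + 12328 = 12391)
((-16927 + (v/(-7149) - 9202/(-10304)))/(-15453 + D) + 13664)*((5411 - 9892) + 46985) = ((-16927 + (5563/(-7149) - 9202/(-10304)))/(-15453 + 12391) + 13664)*((5411 - 9892) + 46985) = ((-16927 + (5563*(-1/7149) - 9202*(-1/10304)))/(-3062) + 13664)*(-4481 + 46985) = ((-16927 + (-5563/7149 + 4601/5152))*(-1/3062) + 13664)*42504 = ((-16927 + 4231973/36831648)*(-1/3062) + 13664)*42504 = (-623445073723/36831648*(-1/3062) + 13664)*42504 = (623445073723/112778506176 + 13664)*42504 = (1541628953462587/112778506176)*42504 = 16957918488088457/29186984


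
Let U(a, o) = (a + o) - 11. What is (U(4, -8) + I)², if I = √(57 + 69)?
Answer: 351 - 90*√14 ≈ 14.251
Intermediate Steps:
U(a, o) = -11 + a + o
I = 3*√14 (I = √126 = 3*√14 ≈ 11.225)
(U(4, -8) + I)² = ((-11 + 4 - 8) + 3*√14)² = (-15 + 3*√14)²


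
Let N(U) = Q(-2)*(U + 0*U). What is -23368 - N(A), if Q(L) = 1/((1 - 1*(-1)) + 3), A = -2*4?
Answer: -116832/5 ≈ -23366.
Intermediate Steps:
A = -8
Q(L) = ⅕ (Q(L) = 1/((1 + 1) + 3) = 1/(2 + 3) = 1/5 = ⅕)
N(U) = U/5 (N(U) = (U + 0*U)/5 = (U + 0)/5 = U/5)
-23368 - N(A) = -23368 - (-8)/5 = -23368 - 1*(-8/5) = -23368 + 8/5 = -116832/5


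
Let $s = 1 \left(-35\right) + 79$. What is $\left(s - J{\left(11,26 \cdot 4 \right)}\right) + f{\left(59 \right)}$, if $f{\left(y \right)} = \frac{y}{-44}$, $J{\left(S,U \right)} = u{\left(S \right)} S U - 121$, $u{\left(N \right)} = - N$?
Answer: $\frac{560897}{44} \approx 12748.0$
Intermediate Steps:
$J{\left(S,U \right)} = -121 - U S^{2}$ ($J{\left(S,U \right)} = - S S U - 121 = - S^{2} U - 121 = - U S^{2} - 121 = -121 - U S^{2}$)
$f{\left(y \right)} = - \frac{y}{44}$ ($f{\left(y \right)} = y \left(- \frac{1}{44}\right) = - \frac{y}{44}$)
$s = 44$ ($s = -35 + 79 = 44$)
$\left(s - J{\left(11,26 \cdot 4 \right)}\right) + f{\left(59 \right)} = \left(44 - \left(-121 - 26 \cdot 4 \cdot 11^{2}\right)\right) - \frac{59}{44} = \left(44 - \left(-121 - 104 \cdot 121\right)\right) - \frac{59}{44} = \left(44 - \left(-121 - 12584\right)\right) - \frac{59}{44} = \left(44 - -12705\right) - \frac{59}{44} = \left(44 + 12705\right) - \frac{59}{44} = 12749 - \frac{59}{44} = \frac{560897}{44}$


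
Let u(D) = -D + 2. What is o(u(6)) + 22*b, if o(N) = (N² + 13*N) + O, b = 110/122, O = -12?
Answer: -1718/61 ≈ -28.164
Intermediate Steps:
b = 55/61 (b = 110*(1/122) = 55/61 ≈ 0.90164)
u(D) = 2 - D
o(N) = -12 + N² + 13*N (o(N) = (N² + 13*N) - 12 = -12 + N² + 13*N)
o(u(6)) + 22*b = (-12 + (2 - 1*6)² + 13*(2 - 1*6)) + 22*(55/61) = (-12 + (2 - 6)² + 13*(2 - 6)) + 1210/61 = (-12 + (-4)² + 13*(-4)) + 1210/61 = (-12 + 16 - 52) + 1210/61 = -48 + 1210/61 = -1718/61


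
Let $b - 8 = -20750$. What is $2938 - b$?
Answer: $23680$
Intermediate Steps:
$b = -20742$ ($b = 8 - 20750 = -20742$)
$2938 - b = 2938 - -20742 = 2938 + 20742 = 23680$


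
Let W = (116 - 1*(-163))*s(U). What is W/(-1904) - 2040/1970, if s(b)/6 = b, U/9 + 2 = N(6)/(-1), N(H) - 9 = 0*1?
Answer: 16129803/187544 ≈ 86.005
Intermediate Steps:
N(H) = 9 (N(H) = 9 + 0*1 = 9 + 0 = 9)
U = -99 (U = -18 + 9*(9/(-1)) = -18 + 9*(9*(-1)) = -18 + 9*(-9) = -18 - 81 = -99)
s(b) = 6*b
W = -165726 (W = (116 - 1*(-163))*(6*(-99)) = (116 + 163)*(-594) = 279*(-594) = -165726)
W/(-1904) - 2040/1970 = -165726/(-1904) - 2040/1970 = -165726*(-1/1904) - 2040*1/1970 = 82863/952 - 204/197 = 16129803/187544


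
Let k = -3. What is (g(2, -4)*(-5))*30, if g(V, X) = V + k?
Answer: 150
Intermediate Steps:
g(V, X) = -3 + V (g(V, X) = V - 3 = -3 + V)
(g(2, -4)*(-5))*30 = ((-3 + 2)*(-5))*30 = -1*(-5)*30 = 5*30 = 150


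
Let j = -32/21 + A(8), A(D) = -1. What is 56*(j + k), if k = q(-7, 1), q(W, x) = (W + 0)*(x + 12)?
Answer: -15712/3 ≈ -5237.3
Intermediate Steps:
j = -53/21 (j = -32/21 - 1 = -53/21 ≈ -2.5238)
q(W, x) = W*(12 + x)
k = -91 (k = -7*(12 + 1) = -7*13 = -91)
56*(j + k) = 56*(-53/21 - 91) = 56*(-1964/21) = -15712/3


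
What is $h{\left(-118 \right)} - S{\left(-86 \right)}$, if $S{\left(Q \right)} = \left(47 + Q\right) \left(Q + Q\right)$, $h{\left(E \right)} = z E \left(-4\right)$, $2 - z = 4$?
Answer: $-7652$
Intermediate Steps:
$z = -2$ ($z = 2 - 4 = -2$)
$h{\left(E \right)} = 8 E$ ($h{\left(E \right)} = - 2 E \left(-4\right) = 8 E$)
$S{\left(Q \right)} = 2 Q \left(47 + Q\right)$ ($S{\left(Q \right)} = \left(47 + Q\right) 2 Q = 2 Q \left(47 + Q\right)$)
$h{\left(-118 \right)} - S{\left(-86 \right)} = 8 \left(-118\right) - 2 \left(-86\right) \left(47 - 86\right) = -944 - 2 \left(-86\right) \left(-39\right) = -944 - 6708 = -7652$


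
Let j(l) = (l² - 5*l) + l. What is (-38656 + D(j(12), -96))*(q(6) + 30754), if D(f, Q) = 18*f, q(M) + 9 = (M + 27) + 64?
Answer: -1138933376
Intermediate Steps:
j(l) = l² - 4*l
q(M) = 82 + M (q(M) = -9 + ((M + 27) + 64) = -9 + ((27 + M) + 64) = -9 + (91 + M) = 82 + M)
(-38656 + D(j(12), -96))*(q(6) + 30754) = (-38656 + 18*(12*(-4 + 12)))*((82 + 6) + 30754) = (-38656 + 18*(12*8))*(88 + 30754) = (-38656 + 18*96)*30842 = (-38656 + 1728)*30842 = -36928*30842 = -1138933376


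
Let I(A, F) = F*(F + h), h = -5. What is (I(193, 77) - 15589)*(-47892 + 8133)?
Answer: 399379155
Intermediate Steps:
I(A, F) = F*(-5 + F) (I(A, F) = F*(F - 5) = F*(-5 + F))
(I(193, 77) - 15589)*(-47892 + 8133) = (77*(-5 + 77) - 15589)*(-47892 + 8133) = (77*72 - 15589)*(-39759) = (5544 - 15589)*(-39759) = -10045*(-39759) = 399379155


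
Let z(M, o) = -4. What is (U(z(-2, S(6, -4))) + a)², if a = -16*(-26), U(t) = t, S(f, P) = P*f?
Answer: 169744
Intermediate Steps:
a = 416
(U(z(-2, S(6, -4))) + a)² = (-4 + 416)² = 412² = 169744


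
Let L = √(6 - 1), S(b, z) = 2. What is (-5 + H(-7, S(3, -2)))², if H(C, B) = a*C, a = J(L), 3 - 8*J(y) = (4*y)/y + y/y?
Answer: 169/16 ≈ 10.563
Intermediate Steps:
L = √5 ≈ 2.2361
J(y) = -¼ (J(y) = 3/8 - ((4*y)/y + y/y)/8 = 3/8 - (4 + 1)/8 = 3/8 - ⅛*5 = 3/8 - 5/8 = -¼)
a = -¼ ≈ -0.25000
H(C, B) = -C/4
(-5 + H(-7, S(3, -2)))² = (-5 - ¼*(-7))² = (-5 + 7/4)² = (-13/4)² = 169/16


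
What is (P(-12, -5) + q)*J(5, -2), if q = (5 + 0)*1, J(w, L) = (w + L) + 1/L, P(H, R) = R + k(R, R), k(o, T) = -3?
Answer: -15/2 ≈ -7.5000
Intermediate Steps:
P(H, R) = -3 + R (P(H, R) = R - 3 = -3 + R)
J(w, L) = L + w + 1/L (J(w, L) = (L + w) + 1/L = L + w + 1/L)
q = 5 (q = 5*1 = 5)
(P(-12, -5) + q)*J(5, -2) = ((-3 - 5) + 5)*(-2 + 5 + 1/(-2)) = (-8 + 5)*(-2 + 5 - ½) = -3*5/2 = -15/2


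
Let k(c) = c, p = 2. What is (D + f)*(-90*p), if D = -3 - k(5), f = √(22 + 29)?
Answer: 1440 - 180*√51 ≈ 154.54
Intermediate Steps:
f = √51 ≈ 7.1414
D = -8 (D = -3 - 1*5 = -3 - 5 = -8)
(D + f)*(-90*p) = (-8 + √51)*(-90*2) = (-8 + √51)*(-180) = 1440 - 180*√51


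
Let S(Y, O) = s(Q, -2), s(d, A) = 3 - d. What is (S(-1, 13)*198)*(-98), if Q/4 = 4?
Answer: 252252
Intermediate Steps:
Q = 16 (Q = 4*4 = 16)
S(Y, O) = -13 (S(Y, O) = 3 - 1*16 = 3 - 16 = -13)
(S(-1, 13)*198)*(-98) = -13*198*(-98) = -2574*(-98) = 252252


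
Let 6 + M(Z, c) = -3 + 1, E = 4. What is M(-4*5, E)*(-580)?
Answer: 4640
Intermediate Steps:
M(Z, c) = -8 (M(Z, c) = -6 + (-3 + 1) = -6 - 2 = -8)
M(-4*5, E)*(-580) = -8*(-580) = 4640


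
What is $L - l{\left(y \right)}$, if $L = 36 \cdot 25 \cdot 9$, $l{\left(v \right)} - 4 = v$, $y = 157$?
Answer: $7939$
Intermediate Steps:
$l{\left(v \right)} = 4 + v$
$L = 8100$ ($L = 900 \cdot 9 = 8100$)
$L - l{\left(y \right)} = 8100 - \left(4 + 157\right) = 8100 - 161 = 7939$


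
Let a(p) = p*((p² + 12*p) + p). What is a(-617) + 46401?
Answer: -229889755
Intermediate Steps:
a(p) = p*(p² + 13*p)
a(-617) + 46401 = (-617)²*(13 - 617) + 46401 = 380689*(-604) + 46401 = -229936156 + 46401 = -229889755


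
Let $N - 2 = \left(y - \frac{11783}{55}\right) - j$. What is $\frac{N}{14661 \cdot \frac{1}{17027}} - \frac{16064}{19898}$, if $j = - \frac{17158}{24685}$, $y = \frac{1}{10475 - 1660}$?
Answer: $- \frac{17211367520427612086}{69826641442693245} \approx -246.49$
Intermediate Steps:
$y = \frac{1}{8815} \approx 0.00011344$
$j = - \frac{17158}{24685}$ ($j = \left(-17158\right) \frac{1}{24685} = - \frac{17158}{24685} \approx -0.69508$)
$N = - \frac{101268187162}{478716205}$ ($N = 2 + \left(\left(\frac{1}{8815} - \frac{11783}{55}\right) - - \frac{17158}{24685}\right) = 2 + \left(\left(\frac{1}{8815} - 11783 \cdot \frac{1}{55}\right) + \frac{17158}{24685}\right) = 2 + \left(\left(\frac{1}{8815} - \frac{11783}{55}\right) + \frac{17158}{24685}\right) = 2 + \left(- \frac{20773418}{96965} + \frac{17158}{24685}\right) = 2 - \frac{102225619572}{478716205} = - \frac{101268187162}{478716205} \approx -211.54$)
$\frac{N}{14661 \cdot \frac{1}{17027}} - \frac{16064}{19898} = - \frac{101268187162}{478716205 \cdot \frac{14661}{17027}} - \frac{16064}{19898} = - \frac{101268187162}{478716205 \cdot 14661 \cdot \frac{1}{17027}} - \frac{8032}{9949} = - \frac{101268187162}{478716205 \cdot \frac{14661}{17027}} - \frac{8032}{9949} = \left(- \frac{101268187162}{478716205}\right) \frac{17027}{14661} - \frac{8032}{9949} = - \frac{1724293422807374}{7018458281505} - \frac{8032}{9949} = - \frac{17211367520427612086}{69826641442693245}$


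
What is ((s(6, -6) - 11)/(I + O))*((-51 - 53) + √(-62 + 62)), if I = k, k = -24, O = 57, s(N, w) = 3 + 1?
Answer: 728/33 ≈ 22.061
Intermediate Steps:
s(N, w) = 4
I = -24
((s(6, -6) - 11)/(I + O))*((-51 - 53) + √(-62 + 62)) = ((4 - 11)/(-24 + 57))*((-51 - 53) + √(-62 + 62)) = (-7/33)*(-104 + √0) = (-7*1/33)*(-104 + 0) = -7/33*(-104) = 728/33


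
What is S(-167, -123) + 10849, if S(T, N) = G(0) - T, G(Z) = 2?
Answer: 11018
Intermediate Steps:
S(T, N) = 2 - T
S(-167, -123) + 10849 = (2 - 1*(-167)) + 10849 = (2 + 167) + 10849 = 169 + 10849 = 11018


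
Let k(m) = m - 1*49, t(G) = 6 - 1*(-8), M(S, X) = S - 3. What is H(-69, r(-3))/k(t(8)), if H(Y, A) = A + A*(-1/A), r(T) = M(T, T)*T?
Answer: -17/35 ≈ -0.48571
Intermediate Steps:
M(S, X) = -3 + S
t(G) = 14 (t(G) = 6 + 8 = 14)
r(T) = T*(-3 + T) (r(T) = (-3 + T)*T = T*(-3 + T))
k(m) = -49 + m (k(m) = m - 49 = -49 + m)
H(Y, A) = -1 + A (H(Y, A) = A - 1 = -1 + A)
H(-69, r(-3))/k(t(8)) = (-1 - 3*(-3 - 3))/(-49 + 14) = (-1 - 3*(-6))/(-35) = (-1 + 18)*(-1/35) = 17*(-1/35) = -17/35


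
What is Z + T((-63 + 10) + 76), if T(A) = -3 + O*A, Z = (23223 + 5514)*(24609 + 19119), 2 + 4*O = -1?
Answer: 5026446063/4 ≈ 1.2566e+9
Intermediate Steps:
O = -¾ (O = -½ + (¼)*(-1) = -½ - ¼ = -¾ ≈ -0.75000)
Z = 1256611536 (Z = 28737*43728 = 1256611536)
T(A) = -3 - 3*A/4
Z + T((-63 + 10) + 76) = 1256611536 + (-3 - 3*((-63 + 10) + 76)/4) = 1256611536 + (-3 - 3*(-53 + 76)/4) = 1256611536 + (-3 - ¾*23) = 1256611536 + (-3 - 69/4) = 1256611536 - 81/4 = 5026446063/4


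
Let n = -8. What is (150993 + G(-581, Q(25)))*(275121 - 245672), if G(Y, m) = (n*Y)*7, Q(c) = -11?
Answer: 5404745521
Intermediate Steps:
G(Y, m) = -56*Y (G(Y, m) = -8*Y*7 = -56*Y)
(150993 + G(-581, Q(25)))*(275121 - 245672) = (150993 - 56*(-581))*(275121 - 245672) = (150993 + 32536)*29449 = 183529*29449 = 5404745521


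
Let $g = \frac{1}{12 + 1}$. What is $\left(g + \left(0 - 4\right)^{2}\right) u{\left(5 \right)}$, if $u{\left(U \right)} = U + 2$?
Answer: $\frac{1463}{13} \approx 112.54$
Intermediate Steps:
$u{\left(U \right)} = 2 + U$
$g = \frac{1}{13} \approx 0.076923$
$\left(g + \left(0 - 4\right)^{2}\right) u{\left(5 \right)} = \left(\frac{1}{13} + \left(0 - 4\right)^{2}\right) \left(2 + 5\right) = \left(\frac{1}{13} + \left(-4\right)^{2}\right) 7 = \left(\frac{1}{13} + 16\right) 7 = \frac{209}{13} \cdot 7 = \frac{1463}{13}$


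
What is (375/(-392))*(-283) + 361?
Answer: 247637/392 ≈ 631.73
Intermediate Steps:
(375/(-392))*(-283) + 361 = (375*(-1/392))*(-283) + 361 = -375/392*(-283) + 361 = 106125/392 + 361 = 247637/392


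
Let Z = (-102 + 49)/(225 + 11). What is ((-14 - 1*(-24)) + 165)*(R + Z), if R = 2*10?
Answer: 816725/236 ≈ 3460.7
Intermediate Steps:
Z = -53/236 ≈ -0.22458
R = 20
((-14 - 1*(-24)) + 165)*(R + Z) = ((-14 - 1*(-24)) + 165)*(20 - 53/236) = ((-14 + 24) + 165)*(4667/236) = (10 + 165)*(4667/236) = 175*(4667/236) = 816725/236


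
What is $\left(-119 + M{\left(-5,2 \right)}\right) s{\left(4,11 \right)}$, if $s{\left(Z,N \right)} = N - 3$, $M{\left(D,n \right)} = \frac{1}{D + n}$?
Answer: $- \frac{2864}{3} \approx -954.67$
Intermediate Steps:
$s{\left(Z,N \right)} = -3 + N$ ($s{\left(Z,N \right)} = N - 3 = -3 + N$)
$\left(-119 + M{\left(-5,2 \right)}\right) s{\left(4,11 \right)} = \left(-119 + \frac{1}{-5 + 2}\right) \left(-3 + 11\right) = \left(-119 + \frac{1}{-3}\right) 8 = \left(-119 - \frac{1}{3}\right) 8 = \left(- \frac{358}{3}\right) 8 = - \frac{2864}{3}$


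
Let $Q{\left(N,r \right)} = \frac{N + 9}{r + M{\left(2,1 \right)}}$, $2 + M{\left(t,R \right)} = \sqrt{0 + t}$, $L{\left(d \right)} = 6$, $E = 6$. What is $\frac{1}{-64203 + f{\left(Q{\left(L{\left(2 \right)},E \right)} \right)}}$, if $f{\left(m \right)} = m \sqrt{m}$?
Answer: $\frac{\left(4 + \sqrt{2}\right)^{\frac{3}{2}}}{- 64203 \left(4 + \sqrt{2}\right)^{\frac{3}{2}} + 15 \sqrt{15}} \approx -1.5577 \cdot 10^{-5}$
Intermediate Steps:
$M{\left(t,R \right)} = -2 + \sqrt{t}$ ($M{\left(t,R \right)} = -2 + \sqrt{0 + t} = -2 + \sqrt{t}$)
$Q{\left(N,r \right)} = \frac{9 + N}{-2 + r + \sqrt{2}}$ ($Q{\left(N,r \right)} = \frac{N + 9}{r - \left(2 - \sqrt{2}\right)} = \frac{9 + N}{-2 + r + \sqrt{2}}$)
$f{\left(m \right)} = m^{\frac{3}{2}}$
$\frac{1}{-64203 + f{\left(Q{\left(L{\left(2 \right)},E \right)} \right)}} = \frac{1}{-64203 + \left(\frac{9 + 6}{-2 + 6 + \sqrt{2}}\right)^{\frac{3}{2}}} = \frac{1}{-64203 + \left(\frac{1}{4 + \sqrt{2}} \cdot 15\right)^{\frac{3}{2}}} = \frac{1}{-64203 + \left(\frac{15}{4 + \sqrt{2}}\right)^{\frac{3}{2}}} = \frac{1}{-64203 + \frac{15 \sqrt{15}}{\left(4 + \sqrt{2}\right)^{\frac{3}{2}}}}$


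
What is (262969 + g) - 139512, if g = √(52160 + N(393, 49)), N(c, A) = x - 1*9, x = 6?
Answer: 123457 + √52157 ≈ 1.2369e+5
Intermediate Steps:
N(c, A) = -3 (N(c, A) = 6 - 1*9 = 6 - 9 = -3)
g = √52157 (g = √(52160 - 3) = √52157 ≈ 228.38)
(262969 + g) - 139512 = (262969 + √52157) - 139512 = 123457 + √52157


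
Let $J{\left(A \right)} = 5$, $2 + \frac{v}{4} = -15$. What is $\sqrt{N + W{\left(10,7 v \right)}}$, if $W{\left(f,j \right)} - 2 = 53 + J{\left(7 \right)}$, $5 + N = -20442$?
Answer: $i \sqrt{20387} \approx 142.78 i$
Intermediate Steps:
$v = -68$ ($v = -8 + 4 \left(-15\right) = -8 - 60 = -68$)
$N = -20447$ ($N = -5 - 20442 = -20447$)
$W{\left(f,j \right)} = 60$ ($W{\left(f,j \right)} = 2 + \left(53 + 5\right) = 2 + 58 = 60$)
$\sqrt{N + W{\left(10,7 v \right)}} = \sqrt{-20447 + 60} = \sqrt{-20387} = i \sqrt{20387}$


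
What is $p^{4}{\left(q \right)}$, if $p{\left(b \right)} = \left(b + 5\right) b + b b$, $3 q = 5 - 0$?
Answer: $\frac{244140625}{6561} \approx 37211.0$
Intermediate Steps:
$q = \frac{5}{3}$ ($q = \frac{5 - 0}{3} = \frac{5 + 0}{3} = \frac{1}{3} \cdot 5 = \frac{5}{3} \approx 1.6667$)
$p{\left(b \right)} = b^{2} + b \left(5 + b\right)$ ($p{\left(b \right)} = \left(5 + b\right) b + b^{2} = b \left(5 + b\right) + b^{2} = b^{2} + b \left(5 + b\right)$)
$p^{4}{\left(q \right)} = \left(\frac{5 \left(5 + 2 \cdot \frac{5}{3}\right)}{3}\right)^{4} = \left(\frac{5 \left(5 + \frac{10}{3}\right)}{3}\right)^{4} = \left(\frac{5}{3} \cdot \frac{25}{3}\right)^{4} = \left(\frac{125}{9}\right)^{4} = \frac{244140625}{6561}$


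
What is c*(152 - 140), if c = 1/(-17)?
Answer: -12/17 ≈ -0.70588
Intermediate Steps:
c = -1/17 ≈ -0.058824
c*(152 - 140) = -(152 - 140)/17 = -1/17*12 = -12/17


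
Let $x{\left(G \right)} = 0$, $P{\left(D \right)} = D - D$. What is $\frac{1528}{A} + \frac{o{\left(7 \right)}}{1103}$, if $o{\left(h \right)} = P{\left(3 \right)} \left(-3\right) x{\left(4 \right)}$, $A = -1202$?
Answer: $- \frac{764}{601} \approx -1.2712$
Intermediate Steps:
$P{\left(D \right)} = 0$
$o{\left(h \right)} = 0$ ($o{\left(h \right)} = 0 \left(-3\right) 0 = 0 \cdot 0 = 0$)
$\frac{1528}{A} + \frac{o{\left(7 \right)}}{1103} = \frac{1528}{-1202} + \frac{0}{1103} = 1528 \left(- \frac{1}{1202}\right) + 0 \cdot \frac{1}{1103} = - \frac{764}{601} + 0 = - \frac{764}{601}$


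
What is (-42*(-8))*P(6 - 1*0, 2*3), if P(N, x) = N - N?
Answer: 0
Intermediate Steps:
P(N, x) = 0
(-42*(-8))*P(6 - 1*0, 2*3) = -42*(-8)*0 = 336*0 = 0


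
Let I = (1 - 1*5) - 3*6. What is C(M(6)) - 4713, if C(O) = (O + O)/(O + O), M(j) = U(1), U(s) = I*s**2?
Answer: -4712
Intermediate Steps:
I = -22 (I = (1 - 5) - 18 = -4 - 18 = -22)
U(s) = -22*s**2
M(j) = -22 (M(j) = -22*1**2 = -22*1 = -22)
C(O) = 1 (C(O) = (2*O)/((2*O)) = (2*O)*(1/(2*O)) = 1)
C(M(6)) - 4713 = 1 - 4713 = -4712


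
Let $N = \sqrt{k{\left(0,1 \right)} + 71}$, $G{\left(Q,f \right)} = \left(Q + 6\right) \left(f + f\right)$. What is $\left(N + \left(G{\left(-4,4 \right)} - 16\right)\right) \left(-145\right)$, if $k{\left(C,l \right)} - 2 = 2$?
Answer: $- 725 \sqrt{3} \approx -1255.7$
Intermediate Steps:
$k{\left(C,l \right)} = 4$ ($k{\left(C,l \right)} = 2 + 2 = 4$)
$G{\left(Q,f \right)} = 2 f \left(6 + Q\right)$ ($G{\left(Q,f \right)} = \left(6 + Q\right) 2 f = 2 f \left(6 + Q\right)$)
$N = 5 \sqrt{3}$ ($N = \sqrt{4 + 71} = \sqrt{75} = 5 \sqrt{3} \approx 8.6602$)
$\left(N + \left(G{\left(-4,4 \right)} - 16\right)\right) \left(-145\right) = \left(5 \sqrt{3} + \left(2 \cdot 4 \left(6 - 4\right) - 16\right)\right) \left(-145\right) = \left(5 \sqrt{3} - \left(16 - 16\right)\right) \left(-145\right) = \left(5 \sqrt{3} + \left(16 - 16\right)\right) \left(-145\right) = \left(5 \sqrt{3} + 0\right) \left(-145\right) = 5 \sqrt{3} \left(-145\right) = - 725 \sqrt{3}$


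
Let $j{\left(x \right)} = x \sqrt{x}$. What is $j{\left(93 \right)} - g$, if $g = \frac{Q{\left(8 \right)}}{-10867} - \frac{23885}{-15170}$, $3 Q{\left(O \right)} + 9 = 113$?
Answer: $- \frac{155419441}{98911434} + 93 \sqrt{93} \approx 895.29$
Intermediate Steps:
$j{\left(x \right)} = x^{\frac{3}{2}}$
$Q{\left(O \right)} = \frac{104}{3}$ ($Q{\left(O \right)} = -3 + \frac{1}{3} \cdot 113 = -3 + \frac{113}{3} = \frac{104}{3}$)
$g = \frac{155419441}{98911434}$ ($g = \frac{104}{3 \left(-10867\right)} - \frac{23885}{-15170} = \frac{104}{3} \left(- \frac{1}{10867}\right) - - \frac{4777}{3034} = - \frac{104}{32601} + \frac{4777}{3034} = \frac{155419441}{98911434} \approx 1.5713$)
$j{\left(93 \right)} - g = 93^{\frac{3}{2}} - \frac{155419441}{98911434} = 93 \sqrt{93} - \frac{155419441}{98911434} = - \frac{155419441}{98911434} + 93 \sqrt{93}$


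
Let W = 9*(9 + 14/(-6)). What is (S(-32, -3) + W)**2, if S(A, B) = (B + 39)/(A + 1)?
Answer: 3326976/961 ≈ 3462.0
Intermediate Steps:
S(A, B) = (39 + B)/(1 + A)
W = 60 (W = 9*(9 + 14*(-1/6)) = 9*(9 - 7/3) = 9*(20/3) = 60)
(S(-32, -3) + W)**2 = ((39 - 3)/(1 - 32) + 60)**2 = (36/(-31) + 60)**2 = (-1/31*36 + 60)**2 = (-36/31 + 60)**2 = (1824/31)**2 = 3326976/961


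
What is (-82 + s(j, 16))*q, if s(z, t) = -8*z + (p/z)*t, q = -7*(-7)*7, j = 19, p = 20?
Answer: -1415218/19 ≈ -74485.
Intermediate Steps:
q = 343 (q = 49*7 = 343)
s(z, t) = -8*z + 20*t/z (s(z, t) = -8*z + (20/z)*t = -8*z + 20*t/z)
(-82 + s(j, 16))*q = (-82 + (-8*19 + 20*16/19))*343 = (-82 + (-152 + 20*16*(1/19)))*343 = (-82 + (-152 + 320/19))*343 = (-82 - 2568/19)*343 = -4126/19*343 = -1415218/19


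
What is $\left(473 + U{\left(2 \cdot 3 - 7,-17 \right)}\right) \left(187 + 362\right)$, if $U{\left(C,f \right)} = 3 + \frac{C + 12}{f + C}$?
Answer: $\frac{521977}{2} \approx 2.6099 \cdot 10^{5}$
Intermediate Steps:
$U{\left(C,f \right)} = 3 + \frac{12 + C}{C + f}$
$\left(473 + U{\left(2 \cdot 3 - 7,-17 \right)}\right) \left(187 + 362\right) = \left(473 + \frac{12 + 3 \left(-17\right) + 4 \left(2 \cdot 3 - 7\right)}{\left(2 \cdot 3 - 7\right) - 17}\right) \left(187 + 362\right) = \left(473 + \frac{12 - 51 + 4 \left(6 - 7\right)}{\left(6 - 7\right) - 17}\right) 549 = \left(473 + \frac{12 - 51 + 4 \left(-1\right)}{-1 - 17}\right) 549 = \left(473 + \frac{12 - 51 - 4}{-18}\right) 549 = \left(473 - - \frac{43}{18}\right) 549 = \left(473 + \frac{43}{18}\right) 549 = \frac{8557}{18} \cdot 549 = \frac{521977}{2}$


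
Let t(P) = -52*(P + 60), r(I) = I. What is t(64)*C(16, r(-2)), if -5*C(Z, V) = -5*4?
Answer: -25792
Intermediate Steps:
C(Z, V) = 4 (C(Z, V) = -(-1)*4 = -⅕*(-20) = 4)
t(P) = -3120 - 52*P (t(P) = -52*(60 + P) = -3120 - 52*P)
t(64)*C(16, r(-2)) = (-3120 - 52*64)*4 = (-3120 - 3328)*4 = -6448*4 = -25792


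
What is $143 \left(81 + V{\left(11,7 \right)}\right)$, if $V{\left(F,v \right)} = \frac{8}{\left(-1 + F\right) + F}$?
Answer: $\frac{244387}{21} \approx 11637.0$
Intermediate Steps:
$V{\left(F,v \right)} = \frac{8}{-1 + 2 F}$
$143 \left(81 + V{\left(11,7 \right)}\right) = 143 \left(81 + \frac{8}{-1 + 2 \cdot 11}\right) = 143 \left(81 + \frac{8}{-1 + 22}\right) = 143 \left(81 + \frac{8}{21}\right) = 143 \cdot \frac{1709}{21} = \frac{244387}{21}$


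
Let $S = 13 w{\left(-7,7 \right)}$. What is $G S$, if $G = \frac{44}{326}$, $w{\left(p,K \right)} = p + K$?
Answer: $0$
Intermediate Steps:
$w{\left(p,K \right)} = K + p$
$G = \frac{22}{163}$ ($G = 44 \cdot \frac{1}{326} = \frac{22}{163} \approx 0.13497$)
$S = 0$ ($S = 13 \left(7 - 7\right) = 13 \cdot 0 = 0$)
$G S = \frac{22}{163} \cdot 0 = 0$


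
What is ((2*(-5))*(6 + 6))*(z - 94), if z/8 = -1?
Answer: 12240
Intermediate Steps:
z = -8 (z = 8*(-1) = -8)
((2*(-5))*(6 + 6))*(z - 94) = ((2*(-5))*(6 + 6))*(-8 - 94) = -10*12*(-102) = -120*(-102) = 12240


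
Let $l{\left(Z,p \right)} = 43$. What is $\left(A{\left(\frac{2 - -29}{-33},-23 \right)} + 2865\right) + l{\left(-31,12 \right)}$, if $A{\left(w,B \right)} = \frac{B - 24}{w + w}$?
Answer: $\frac{181847}{62} \approx 2933.0$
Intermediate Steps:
$A{\left(w,B \right)} = \frac{-24 + B}{2 w}$
$\left(A{\left(\frac{2 - -29}{-33},-23 \right)} + 2865\right) + l{\left(-31,12 \right)} = \left(\frac{-24 - 23}{2 \frac{2 - -29}{-33}} + 2865\right) + 43 = \left(\frac{1}{2} \frac{1}{\left(2 + 29\right) \left(- \frac{1}{33}\right)} \left(-47\right) + 2865\right) + 43 = \left(\frac{1}{2} \frac{1}{31 \left(- \frac{1}{33}\right)} \left(-47\right) + 2865\right) + 43 = \left(\frac{1}{2} \frac{1}{- \frac{31}{33}} \left(-47\right) + 2865\right) + 43 = \left(\frac{1}{2} \left(- \frac{33}{31}\right) \left(-47\right) + 2865\right) + 43 = \left(\frac{1551}{62} + 2865\right) + 43 = \frac{179181}{62} + 43 = \frac{181847}{62}$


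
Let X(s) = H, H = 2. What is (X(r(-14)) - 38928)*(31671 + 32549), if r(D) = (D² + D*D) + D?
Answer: -2499827720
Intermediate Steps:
r(D) = D + 2*D² (r(D) = (D² + D²) + D = 2*D² + D = D + 2*D²)
X(s) = 2
(X(r(-14)) - 38928)*(31671 + 32549) = (2 - 38928)*(31671 + 32549) = -38926*64220 = -2499827720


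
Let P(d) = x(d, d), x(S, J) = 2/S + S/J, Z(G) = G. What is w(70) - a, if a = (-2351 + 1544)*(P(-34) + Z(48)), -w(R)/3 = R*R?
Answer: 421524/17 ≈ 24796.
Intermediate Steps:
P(d) = 1 + 2/d (P(d) = 2/d + d/d = 2/d + 1 = 1 + 2/d)
w(R) = -3*R² (w(R) = -3*R*R = -3*R²)
a = -671424/17 (a = (-2351 + 1544)*((2 - 34)/(-34) + 48) = -807*(-1/34*(-32) + 48) = -807*(16/17 + 48) = -807*832/17 = -671424/17 ≈ -39496.)
w(70) - a = -3*70² - 1*(-671424/17) = -3*4900 + 671424/17 = -14700 + 671424/17 = 421524/17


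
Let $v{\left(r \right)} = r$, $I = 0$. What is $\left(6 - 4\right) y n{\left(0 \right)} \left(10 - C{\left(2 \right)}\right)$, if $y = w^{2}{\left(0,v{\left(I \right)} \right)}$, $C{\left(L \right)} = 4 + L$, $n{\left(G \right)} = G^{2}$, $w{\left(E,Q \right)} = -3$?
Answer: $0$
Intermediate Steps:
$y = 9$ ($y = \left(-3\right)^{2} = 9$)
$\left(6 - 4\right) y n{\left(0 \right)} \left(10 - C{\left(2 \right)}\right) = \left(6 - 4\right) 9 \cdot 0^{2} \left(10 - \left(4 + 2\right)\right) = 2 \cdot 9 \cdot 0 \left(10 - 6\right) = 18 \cdot 0 \left(10 - 6\right) = 0 \cdot 4 = 0$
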